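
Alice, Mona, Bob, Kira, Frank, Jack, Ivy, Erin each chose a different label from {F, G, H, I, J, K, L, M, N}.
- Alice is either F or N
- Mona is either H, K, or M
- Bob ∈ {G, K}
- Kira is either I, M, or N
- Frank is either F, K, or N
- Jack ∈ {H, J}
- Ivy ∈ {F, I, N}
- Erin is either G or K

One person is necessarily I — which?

Ivy

The 8 variables draw from only 8 values {F, G, H, I, J, K, M, N}, so each is used; only Jack can be J, hence Jack = J.
Among the 7 still-open variables, H fits only Mona (and all 7 values in {F, G, H, I, K, M, N} must be used), so Mona = H.
The 6 still-open variables together cover exactly {F, G, I, K, M, N} — 6 values for 6 variables — and M appears only in Kira's list, so Kira = M.
The 5 still-open variables draw from only 5 values {F, G, I, K, N}, so each is used; only Ivy can be I, hence Ivy = I.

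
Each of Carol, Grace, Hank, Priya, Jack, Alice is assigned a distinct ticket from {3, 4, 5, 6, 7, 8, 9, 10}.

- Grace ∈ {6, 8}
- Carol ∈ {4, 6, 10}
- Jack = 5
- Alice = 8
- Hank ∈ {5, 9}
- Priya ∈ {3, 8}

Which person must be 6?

Grace

Jack must be 5 (only option left). Remove 5 from Hank.
That leaves Alice = 8. Remove 8 from Grace, Priya.
So 6 goes to Grace.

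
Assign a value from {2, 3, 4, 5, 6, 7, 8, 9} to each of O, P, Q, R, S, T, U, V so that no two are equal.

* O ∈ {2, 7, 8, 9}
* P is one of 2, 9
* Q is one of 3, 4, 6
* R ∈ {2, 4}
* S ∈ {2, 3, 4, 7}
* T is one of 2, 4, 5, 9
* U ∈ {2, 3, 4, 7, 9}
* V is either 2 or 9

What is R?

The 8 variables together cover exactly {2, 3, 4, 5, 6, 7, 8, 9} — 8 values for 8 variables — and 5 appears only in T's list, so T = 5.
The 7 still-open variables together cover exactly {2, 3, 4, 6, 7, 8, 9} — 7 values for 7 variables — and 6 appears only in Q's list, so Q = 6.
Among the 6 still-open variables, 8 fits only O (and all 6 values in {2, 3, 4, 7, 8, 9} must be used), so O = 8.
The 2 variables P and V are confined to {2, 9}, which locks those values in; drop them from R, S, U.
So R = 4.

4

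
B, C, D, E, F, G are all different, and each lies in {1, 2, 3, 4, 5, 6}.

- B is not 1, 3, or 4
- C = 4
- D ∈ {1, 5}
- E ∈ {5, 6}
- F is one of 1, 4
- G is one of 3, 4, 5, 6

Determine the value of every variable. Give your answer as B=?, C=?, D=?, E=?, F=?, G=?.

C has just one choice, so C = 4. Remove 4 from F, G.
F must be 1 (only option left). Remove 1 from D.
D must be 5 (only option left). Remove 5 from B, E, G.
That leaves E = 6. So B, G can't be 6.
G's domain is down to {3}, so G = 3.
B's domain is down to {2}, so B = 2.

B=2, C=4, D=5, E=6, F=1, G=3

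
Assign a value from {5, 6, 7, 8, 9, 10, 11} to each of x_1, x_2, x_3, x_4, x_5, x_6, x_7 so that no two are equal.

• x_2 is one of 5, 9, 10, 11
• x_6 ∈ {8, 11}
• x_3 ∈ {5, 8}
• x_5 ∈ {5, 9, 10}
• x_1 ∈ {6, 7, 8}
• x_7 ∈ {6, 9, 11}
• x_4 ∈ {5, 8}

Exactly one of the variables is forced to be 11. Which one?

x_6

Among the 7 variables, 7 fits only x_1 (and all 7 values in {5, 6, 7, 8, 9, 10, 11} must be used), so x_1 = 7.
The 6 still-open variables together cover exactly {5, 6, 8, 9, 10, 11} — 6 values for 6 variables — and 6 appears only in x_7's list, so x_7 = 6.
x_3 and x_4 between them cover only {5, 8} — a naked pair. Remove those values from x_2, x_5, x_6.
So 11 goes to x_6.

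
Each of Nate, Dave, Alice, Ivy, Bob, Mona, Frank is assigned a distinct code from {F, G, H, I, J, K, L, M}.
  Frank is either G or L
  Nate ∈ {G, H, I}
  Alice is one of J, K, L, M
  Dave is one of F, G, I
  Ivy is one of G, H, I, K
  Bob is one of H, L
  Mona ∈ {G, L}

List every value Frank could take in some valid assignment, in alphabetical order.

Mona and Frank share exactly the 2 values {G, L}; by pigeonhole those values go to them, so strike G, L from Nate, Dave, Alice, Ivy, Bob.
That leaves Bob = H. Remove H from Nate, Ivy.
Nate must be I (only option left). Strike I from Dave, Ivy.
Dave must be F (only option left).
Ivy must be K (only option left). Remove K from Alice.
No further eliminations apply; Frank can still be any of G, L.

G, L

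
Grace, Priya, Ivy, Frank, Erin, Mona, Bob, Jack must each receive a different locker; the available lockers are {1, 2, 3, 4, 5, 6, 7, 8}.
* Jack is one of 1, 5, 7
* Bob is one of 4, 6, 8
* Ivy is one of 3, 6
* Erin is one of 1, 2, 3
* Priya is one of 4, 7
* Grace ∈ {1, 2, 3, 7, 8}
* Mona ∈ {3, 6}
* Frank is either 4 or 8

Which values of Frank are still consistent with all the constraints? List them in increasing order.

4, 8

Among the 8 variables, 5 fits only Jack (and all 8 values in {1, 2, 3, 4, 5, 6, 7, 8} must be used), so Jack = 5.
Ivy and Mona share exactly the 2 values {3, 6}; by pigeonhole those values go to them, so strike 3, 6 from Grace, Erin, Bob.
The 2 variables Frank and Bob are confined to {4, 8}, which locks those values in; drop them from Grace, Priya.
Priya must be 7 (only option left). So Grace can't be 7.
No further eliminations apply; Frank can still be any of 4, 8.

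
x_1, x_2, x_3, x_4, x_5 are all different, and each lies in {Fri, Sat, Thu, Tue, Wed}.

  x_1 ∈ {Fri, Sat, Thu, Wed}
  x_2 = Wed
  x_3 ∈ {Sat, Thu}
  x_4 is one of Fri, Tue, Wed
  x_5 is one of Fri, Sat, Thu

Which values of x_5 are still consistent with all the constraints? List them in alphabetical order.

Fri, Sat, Thu

x_2 must be Wed (only option left). Remove Wed from x_1, x_4.
The 4 still-open variables draw from only 4 values {Fri, Sat, Thu, Tue}, so each is used; only x_4 can be Tue, hence x_4 = Tue.
No further eliminations apply; x_5 can still be any of Fri, Sat, Thu.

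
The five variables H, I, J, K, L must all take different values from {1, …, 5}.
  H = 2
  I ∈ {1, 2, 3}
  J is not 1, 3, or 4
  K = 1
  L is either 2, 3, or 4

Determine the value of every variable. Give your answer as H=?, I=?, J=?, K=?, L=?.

H=2, I=3, J=5, K=1, L=4

H's domain is down to {2}, so H = 2. Strike 2 from I, J, L.
That leaves J = 5.
K has just one choice, so K = 1. Eliminate 1 elsewhere: I.
I must be 3 (only option left). So L can't be 3.
That leaves L = 4.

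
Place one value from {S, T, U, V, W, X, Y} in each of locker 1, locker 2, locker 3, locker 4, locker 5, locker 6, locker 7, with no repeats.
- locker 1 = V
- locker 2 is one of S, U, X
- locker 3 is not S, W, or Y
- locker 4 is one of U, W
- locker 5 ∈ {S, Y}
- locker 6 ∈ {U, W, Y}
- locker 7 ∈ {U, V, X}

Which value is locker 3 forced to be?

locker 1 has just one choice, so locker 1 = V. So locker 3, locker 7 can't be V.
The 6 still-open variables together cover exactly {S, T, U, W, X, Y} — 6 values for 6 variables — and T appears only in locker 3's list, so locker 3 = T.

T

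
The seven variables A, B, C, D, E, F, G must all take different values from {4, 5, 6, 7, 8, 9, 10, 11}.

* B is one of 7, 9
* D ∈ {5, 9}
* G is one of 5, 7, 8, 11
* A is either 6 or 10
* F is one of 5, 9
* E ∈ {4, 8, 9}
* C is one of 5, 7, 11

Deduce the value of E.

4

The 2 variables D and F are confined to {5, 9}, which locks those values in; drop them from B, C, E, G.
That leaves B = 7. Remove 7 from C, G.
That leaves C = 11. Remove 11 from G.
G must be 8 (only option left). So E can't be 8.
So E = 4.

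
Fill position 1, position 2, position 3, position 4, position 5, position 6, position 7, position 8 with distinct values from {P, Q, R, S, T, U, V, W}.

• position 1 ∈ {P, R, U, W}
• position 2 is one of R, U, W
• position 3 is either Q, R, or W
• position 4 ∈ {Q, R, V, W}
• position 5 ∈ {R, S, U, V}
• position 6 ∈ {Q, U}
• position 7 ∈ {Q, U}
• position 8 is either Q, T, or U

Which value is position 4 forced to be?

The 8 variables together cover exactly {P, Q, R, S, T, U, V, W} — 8 values for 8 variables — and P appears only in position 1's list, so position 1 = P.
Among the 7 still-open variables, S fits only position 5 (and all 7 values in {Q, R, S, T, U, V, W} must be used), so position 5 = S.
Among the 6 still-open variables, T fits only position 8 (and all 6 values in {Q, R, T, U, V, W} must be used), so position 8 = T.
Among the 5 still-open variables, V fits only position 4 (and all 5 values in {Q, R, U, V, W} must be used), so position 4 = V.

V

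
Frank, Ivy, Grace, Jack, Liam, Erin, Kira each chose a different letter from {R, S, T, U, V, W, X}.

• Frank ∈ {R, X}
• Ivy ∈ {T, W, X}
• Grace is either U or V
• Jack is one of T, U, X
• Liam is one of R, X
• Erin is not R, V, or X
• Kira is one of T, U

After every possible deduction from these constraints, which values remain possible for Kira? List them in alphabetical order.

T, U

The 7 variables together cover exactly {R, S, T, U, V, W, X} — 7 values for 7 variables — and S appears only in Erin's list, so Erin = S.
The 6 still-open variables together cover exactly {R, T, U, V, W, X} — 6 values for 6 variables — and V appears only in Grace's list, so Grace = V.
The 5 still-open variables draw from only 5 values {R, T, U, W, X}, so each is used; only Ivy can be W, hence Ivy = W.
Frank and Liam share exactly the 2 values {R, X}; by pigeonhole those values go to them, so strike R, X from Jack.
No further eliminations apply; Kira can still be any of T, U.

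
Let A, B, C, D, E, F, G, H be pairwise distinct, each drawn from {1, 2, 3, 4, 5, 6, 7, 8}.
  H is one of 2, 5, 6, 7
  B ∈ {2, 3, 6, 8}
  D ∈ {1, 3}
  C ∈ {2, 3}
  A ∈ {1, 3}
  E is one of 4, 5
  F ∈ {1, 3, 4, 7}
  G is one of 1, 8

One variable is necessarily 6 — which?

A and D share exactly the 2 values {1, 3}; by pigeonhole those values go to them, so strike 1, 3 from B, C, F, G.
C's domain is down to {2}, so C = 2. So B, H can't be 2.
G has just one choice, so G = 8. So B can't be 8.
So 6 goes to B.

B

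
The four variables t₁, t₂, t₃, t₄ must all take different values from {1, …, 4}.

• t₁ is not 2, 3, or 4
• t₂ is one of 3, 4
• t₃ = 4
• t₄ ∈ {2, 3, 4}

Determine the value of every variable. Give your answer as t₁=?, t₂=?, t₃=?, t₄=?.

t₁ has just one choice, so t₁ = 1.
That leaves t₃ = 4. Eliminate 4 elsewhere: t₂, t₄.
t₂ must be 3 (only option left). Strike 3 from t₄.
t₄ has just one choice, so t₄ = 2.

t₁=1, t₂=3, t₃=4, t₄=2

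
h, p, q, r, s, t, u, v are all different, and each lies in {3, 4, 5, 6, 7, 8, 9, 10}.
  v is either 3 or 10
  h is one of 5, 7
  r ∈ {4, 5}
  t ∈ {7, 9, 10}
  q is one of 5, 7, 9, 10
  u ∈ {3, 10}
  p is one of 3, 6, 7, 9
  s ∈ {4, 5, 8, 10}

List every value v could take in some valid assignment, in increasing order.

The 8 variables draw from only 8 values {3, 4, 5, 6, 7, 8, 9, 10}, so each is used; only p can be 6, hence p = 6.
Among the 7 still-open variables, 8 fits only s (and all 7 values in {3, 4, 5, 7, 8, 9, 10} must be used), so s = 8.
The 6 still-open variables together cover exactly {3, 4, 5, 7, 9, 10} — 6 values for 6 variables — and 4 appears only in r's list, so r = 4.
u and v between them cover only {3, 10} — a naked pair. Remove those values from q, t.
No further eliminations apply; v can still be any of 3, 10.

3, 10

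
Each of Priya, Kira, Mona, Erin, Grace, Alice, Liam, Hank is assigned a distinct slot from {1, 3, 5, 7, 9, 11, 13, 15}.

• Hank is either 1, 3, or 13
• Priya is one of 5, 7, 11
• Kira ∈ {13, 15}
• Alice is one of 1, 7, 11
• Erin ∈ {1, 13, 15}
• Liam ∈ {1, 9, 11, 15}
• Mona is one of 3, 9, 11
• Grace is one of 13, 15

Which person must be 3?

Hank

The 8 variables draw from only 8 values {1, 3, 5, 7, 9, 11, 13, 15}, so each is used; only Priya can be 5, hence Priya = 5.
The 7 still-open variables together cover exactly {1, 3, 7, 9, 11, 13, 15} — 7 values for 7 variables — and 7 appears only in Alice's list, so Alice = 7.
Kira and Grace share exactly the 2 values {13, 15}; by pigeonhole those values go to them, so strike 13, 15 from Erin, Liam, Hank.
Erin has just one choice, so Erin = 1. Eliminate 1 elsewhere: Liam, Hank.
So 3 goes to Hank.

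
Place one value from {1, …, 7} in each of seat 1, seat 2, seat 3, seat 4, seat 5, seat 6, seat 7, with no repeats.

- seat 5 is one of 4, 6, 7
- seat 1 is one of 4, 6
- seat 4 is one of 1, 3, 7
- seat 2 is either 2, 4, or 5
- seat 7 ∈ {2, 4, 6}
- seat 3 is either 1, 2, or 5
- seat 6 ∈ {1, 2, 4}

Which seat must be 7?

The 7 variables together cover exactly {1, 2, 3, 4, 5, 6, 7} — 7 values for 7 variables — and 3 appears only in seat 4's list, so seat 4 = 3.
The 6 still-open variables together cover exactly {1, 2, 4, 5, 6, 7} — 6 values for 6 variables — and 7 appears only in seat 5's list, so seat 5 = 7.

seat 5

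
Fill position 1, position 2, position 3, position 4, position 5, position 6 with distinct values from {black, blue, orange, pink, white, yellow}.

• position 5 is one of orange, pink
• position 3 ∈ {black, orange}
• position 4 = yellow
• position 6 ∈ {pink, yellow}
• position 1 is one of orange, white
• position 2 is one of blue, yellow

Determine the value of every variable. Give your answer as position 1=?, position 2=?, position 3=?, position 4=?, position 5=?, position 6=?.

position 1=white, position 2=blue, position 3=black, position 4=yellow, position 5=orange, position 6=pink

position 4 must be yellow (only option left). Remove yellow from position 2, position 6.
That leaves position 6 = pink. Strike pink from position 5.
position 2 must be blue (only option left).
position 5's domain is down to {orange}, so position 5 = orange. Eliminate orange elsewhere: position 1, position 3.
position 1 must be white (only option left).
position 3 must be black (only option left).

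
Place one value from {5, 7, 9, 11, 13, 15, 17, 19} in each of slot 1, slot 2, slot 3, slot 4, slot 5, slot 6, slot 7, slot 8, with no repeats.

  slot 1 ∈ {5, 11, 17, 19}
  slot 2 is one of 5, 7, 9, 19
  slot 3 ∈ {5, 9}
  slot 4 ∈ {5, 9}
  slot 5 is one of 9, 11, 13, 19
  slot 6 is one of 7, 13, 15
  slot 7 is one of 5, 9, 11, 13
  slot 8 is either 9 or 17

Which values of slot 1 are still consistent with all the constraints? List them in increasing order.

11, 19

Among the 8 variables, 15 fits only slot 6 (and all 8 values in {5, 7, 9, 11, 13, 15, 17, 19} must be used), so slot 6 = 15.
Among the 7 still-open variables, 7 fits only slot 2 (and all 7 values in {5, 7, 9, 11, 13, 17, 19} must be used), so slot 2 = 7.
The 2 variables slot 3 and slot 4 are confined to {5, 9}, which locks those values in; drop them from slot 1, slot 5, slot 7, slot 8.
slot 8's domain is down to {17}, so slot 8 = 17. Strike 17 from slot 1.
No further eliminations apply; slot 1 can still be any of 11, 19.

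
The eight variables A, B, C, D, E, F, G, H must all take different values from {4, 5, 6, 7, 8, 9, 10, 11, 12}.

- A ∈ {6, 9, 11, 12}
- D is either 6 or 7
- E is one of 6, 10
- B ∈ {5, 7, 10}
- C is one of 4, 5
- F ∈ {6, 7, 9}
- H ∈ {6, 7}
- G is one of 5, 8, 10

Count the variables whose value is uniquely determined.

5

The 2 variables D and H are confined to {6, 7}, which locks those values in; drop them from A, B, E, F.
E must be 10 (only option left). Eliminate 10 elsewhere: B, G.
F must be 9 (only option left). Remove 9 from A.
That leaves B = 5. Strike 5 from C, G.
C has just one choice, so C = 4.
G's domain is down to {8}, so G = 8.
Determined: B=5, C=4, E=10, F=9, G=8. The other variables each still have more than one consistent value. That makes 5.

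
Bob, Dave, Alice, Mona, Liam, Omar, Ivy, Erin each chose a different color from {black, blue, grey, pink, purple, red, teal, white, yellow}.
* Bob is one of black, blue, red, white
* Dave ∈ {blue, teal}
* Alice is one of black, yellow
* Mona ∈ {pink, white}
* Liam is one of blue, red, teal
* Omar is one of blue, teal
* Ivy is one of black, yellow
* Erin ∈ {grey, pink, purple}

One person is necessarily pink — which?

Dave and Omar between them cover only {blue, teal} — a naked pair. Remove those values from Bob, Liam.
Liam's domain is down to {red}, so Liam = red. Eliminate red elsewhere: Bob.
Alice and Ivy share exactly the 2 values {black, yellow}; by pigeonhole those values go to them, so strike black, yellow from Bob.
That leaves Bob = white. Remove white from Mona.
So pink goes to Mona.

Mona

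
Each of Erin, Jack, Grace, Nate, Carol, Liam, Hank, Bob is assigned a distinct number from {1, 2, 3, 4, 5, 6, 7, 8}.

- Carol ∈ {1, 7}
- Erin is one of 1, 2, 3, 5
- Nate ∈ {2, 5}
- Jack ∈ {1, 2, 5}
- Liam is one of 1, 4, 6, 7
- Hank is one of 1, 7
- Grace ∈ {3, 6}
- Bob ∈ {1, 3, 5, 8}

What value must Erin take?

The 8 variables draw from only 8 values {1, 2, 3, 4, 5, 6, 7, 8}, so each is used; only Liam can be 4, hence Liam = 4.
Among the 7 still-open variables, 6 fits only Grace (and all 7 values in {1, 2, 3, 5, 6, 7, 8} must be used), so Grace = 6.
The 6 still-open variables draw from only 6 values {1, 2, 3, 5, 7, 8}, so each is used; only Bob can be 8, hence Bob = 8.
Among the 5 still-open variables, 3 fits only Erin (and all 5 values in {1, 2, 3, 5, 7} must be used), so Erin = 3.

3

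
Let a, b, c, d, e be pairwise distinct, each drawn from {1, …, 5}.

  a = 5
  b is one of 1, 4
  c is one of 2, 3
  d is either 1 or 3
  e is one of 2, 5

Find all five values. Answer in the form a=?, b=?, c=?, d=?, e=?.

a must be 5 (only option left). So e can't be 5.
That leaves e = 2. So c can't be 2.
c's domain is down to {3}, so c = 3. Remove 3 from d.
d has just one choice, so d = 1. Strike 1 from b.
b must be 4 (only option left).

a=5, b=4, c=3, d=1, e=2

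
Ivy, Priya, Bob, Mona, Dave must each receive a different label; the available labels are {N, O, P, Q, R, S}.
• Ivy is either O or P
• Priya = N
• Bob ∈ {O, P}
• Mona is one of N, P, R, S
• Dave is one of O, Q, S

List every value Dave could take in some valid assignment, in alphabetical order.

Priya's domain is down to {N}, so Priya = N. Strike N from Mona.
Ivy and Bob between them cover only {O, P} — a naked pair. Remove those values from Mona, Dave.
No further eliminations apply; Dave can still be any of Q, S.

Q, S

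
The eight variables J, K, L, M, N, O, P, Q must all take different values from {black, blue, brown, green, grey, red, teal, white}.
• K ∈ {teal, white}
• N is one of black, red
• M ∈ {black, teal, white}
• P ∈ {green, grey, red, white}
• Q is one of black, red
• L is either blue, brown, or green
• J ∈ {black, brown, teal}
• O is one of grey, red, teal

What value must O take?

grey

The 8 variables draw from only 8 values {black, blue, brown, green, grey, red, teal, white}, so each is used; only L can be blue, hence L = blue.
Among the 7 still-open variables, brown fits only J (and all 7 values in {black, brown, green, grey, red, teal, white} must be used), so J = brown.
The 6 still-open variables together cover exactly {black, green, grey, red, teal, white} — 6 values for 6 variables — and green appears only in P's list, so P = green.
Among the 5 still-open variables, grey fits only O (and all 5 values in {black, grey, red, teal, white} must be used), so O = grey.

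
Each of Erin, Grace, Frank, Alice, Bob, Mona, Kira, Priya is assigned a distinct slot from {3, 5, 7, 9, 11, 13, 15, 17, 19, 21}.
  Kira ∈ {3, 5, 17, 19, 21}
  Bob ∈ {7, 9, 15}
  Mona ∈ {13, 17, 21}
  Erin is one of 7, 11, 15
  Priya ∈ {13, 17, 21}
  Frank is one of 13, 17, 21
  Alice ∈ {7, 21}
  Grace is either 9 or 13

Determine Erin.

11

The 3 variables Frank, Mona, Priya are confined to {13, 17, 21}, which locks those values in; drop them from Grace, Alice, Kira.
Grace's domain is down to {9}, so Grace = 9. Eliminate 9 elsewhere: Bob.
Alice must be 7 (only option left). Eliminate 7 elsewhere: Erin, Bob.
That leaves Bob = 15. Remove 15 from Erin.
So Erin = 11.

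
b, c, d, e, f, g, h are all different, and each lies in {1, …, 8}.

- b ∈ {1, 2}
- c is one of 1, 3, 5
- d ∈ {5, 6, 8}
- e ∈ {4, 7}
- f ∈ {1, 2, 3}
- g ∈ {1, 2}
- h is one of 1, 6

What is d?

8

b and g share exactly the 2 values {1, 2}; by pigeonhole those values go to them, so strike 1, 2 from c, f, h.
That leaves f = 3. Eliminate 3 elsewhere: c.
h has just one choice, so h = 6. Remove 6 from d.
c must be 5 (only option left). Eliminate 5 elsewhere: d.
So d = 8.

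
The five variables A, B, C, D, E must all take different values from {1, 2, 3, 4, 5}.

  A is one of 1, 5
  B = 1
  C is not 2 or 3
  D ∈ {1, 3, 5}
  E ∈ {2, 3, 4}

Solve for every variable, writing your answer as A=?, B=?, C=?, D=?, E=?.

B must be 1 (only option left). Remove 1 from A, C, D.
A has just one choice, so A = 5. So C, D can't be 5.
C's domain is down to {4}, so C = 4. Eliminate 4 elsewhere: E.
That leaves D = 3. Eliminate 3 elsewhere: E.
That leaves E = 2.

A=5, B=1, C=4, D=3, E=2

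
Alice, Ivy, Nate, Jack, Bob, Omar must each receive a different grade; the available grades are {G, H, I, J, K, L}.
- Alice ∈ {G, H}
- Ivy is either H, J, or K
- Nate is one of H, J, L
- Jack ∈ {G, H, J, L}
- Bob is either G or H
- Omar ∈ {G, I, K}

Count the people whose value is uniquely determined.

2

Among the 6 variables, I fits only Omar (and all 6 values in {G, H, I, J, K, L} must be used), so Omar = I.
Among the 5 still-open variables, K fits only Ivy (and all 5 values in {G, H, J, K, L} must be used), so Ivy = K.
Alice and Bob share exactly the 2 values {G, H}; by pigeonhole those values go to them, so strike G, H from Nate, Jack.
Determined: Ivy=K, Omar=I. The other people each still have more than one consistent value. That makes 2.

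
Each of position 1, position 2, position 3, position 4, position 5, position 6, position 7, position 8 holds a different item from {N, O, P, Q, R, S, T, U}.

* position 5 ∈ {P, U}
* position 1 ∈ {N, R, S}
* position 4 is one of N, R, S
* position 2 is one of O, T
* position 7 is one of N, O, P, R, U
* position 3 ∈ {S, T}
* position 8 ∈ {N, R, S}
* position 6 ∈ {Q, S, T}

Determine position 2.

O

The 8 variables draw from only 8 values {N, O, P, Q, R, S, T, U}, so each is used; only position 6 can be Q, hence position 6 = Q.
The 3 variables position 1, position 4, position 8 are confined to {N, R, S}, which locks those values in; drop them from position 3, position 7.
position 3's domain is down to {T}, so position 3 = T. Eliminate T elsewhere: position 2.
So position 2 = O.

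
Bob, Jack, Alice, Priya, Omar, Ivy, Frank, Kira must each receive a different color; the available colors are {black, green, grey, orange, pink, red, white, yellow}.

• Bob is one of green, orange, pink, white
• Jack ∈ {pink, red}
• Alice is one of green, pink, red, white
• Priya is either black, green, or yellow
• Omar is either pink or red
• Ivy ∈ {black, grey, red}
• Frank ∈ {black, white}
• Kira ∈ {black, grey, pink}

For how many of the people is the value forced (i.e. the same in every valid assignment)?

4

The 8 variables together cover exactly {black, green, grey, orange, pink, red, white, yellow} — 8 values for 8 variables — and orange appears only in Bob's list, so Bob = orange.
The 7 still-open variables draw from only 7 values {black, green, grey, pink, red, white, yellow}, so each is used; only Priya can be yellow, hence Priya = yellow.
Among the 6 still-open variables, green fits only Alice (and all 6 values in {black, green, grey, pink, red, white} must be used), so Alice = green.
The 5 still-open variables together cover exactly {black, grey, pink, red, white} — 5 values for 5 variables — and white appears only in Frank's list, so Frank = white.
Jack and Omar share exactly the 2 values {pink, red}; by pigeonhole those values go to them, so strike pink, red from Ivy, Kira.
Determined: Bob=orange, Alice=green, Priya=yellow, Frank=white. The other people each still have more than one consistent value. That makes 4.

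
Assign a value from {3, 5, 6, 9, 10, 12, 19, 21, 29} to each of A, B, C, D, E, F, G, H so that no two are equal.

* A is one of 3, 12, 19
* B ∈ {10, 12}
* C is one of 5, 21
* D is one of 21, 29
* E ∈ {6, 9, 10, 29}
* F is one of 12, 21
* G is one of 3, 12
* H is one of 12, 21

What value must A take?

19

F and H share exactly the 2 values {12, 21}; by pigeonhole those values go to them, so strike 12, 21 from A, B, C, D, G.
That leaves B = 10. Strike 10 from E.
C's domain is down to {5}, so C = 5.
That leaves D = 29. Strike 29 from E.
That leaves G = 3. Eliminate 3 elsewhere: A.
So A = 19.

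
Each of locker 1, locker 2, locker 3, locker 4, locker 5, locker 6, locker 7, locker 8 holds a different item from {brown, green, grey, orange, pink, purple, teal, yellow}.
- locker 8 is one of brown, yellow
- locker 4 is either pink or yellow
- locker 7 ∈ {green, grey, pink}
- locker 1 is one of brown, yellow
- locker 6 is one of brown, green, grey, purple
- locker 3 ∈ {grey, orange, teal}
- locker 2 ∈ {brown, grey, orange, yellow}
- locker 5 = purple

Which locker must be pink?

locker 5 has just one choice, so locker 5 = purple. Remove purple from locker 6.
The 7 still-open variables draw from only 7 values {brown, green, grey, orange, pink, teal, yellow}, so each is used; only locker 3 can be teal, hence locker 3 = teal.
The 6 still-open variables together cover exactly {brown, green, grey, orange, pink, yellow} — 6 values for 6 variables — and orange appears only in locker 2's list, so locker 2 = orange.
locker 1 and locker 8 between them cover only {brown, yellow} — a naked pair. Remove those values from locker 4, locker 6.
So pink goes to locker 4.

locker 4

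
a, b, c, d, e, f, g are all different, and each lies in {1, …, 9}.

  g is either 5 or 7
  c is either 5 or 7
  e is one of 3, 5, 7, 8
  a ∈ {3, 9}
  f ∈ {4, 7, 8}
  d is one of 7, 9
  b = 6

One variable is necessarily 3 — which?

b's domain is down to {6}, so b = 6.
The 6 still-open variables together cover exactly {3, 4, 5, 7, 8, 9} — 6 values for 6 variables — and 4 appears only in f's list, so f = 4.
The 5 still-open variables draw from only 5 values {3, 5, 7, 8, 9}, so each is used; only e can be 8, hence e = 8.
Among the 4 still-open variables, 3 fits only a (and all 4 values in {3, 5, 7, 9} must be used), so a = 3.

a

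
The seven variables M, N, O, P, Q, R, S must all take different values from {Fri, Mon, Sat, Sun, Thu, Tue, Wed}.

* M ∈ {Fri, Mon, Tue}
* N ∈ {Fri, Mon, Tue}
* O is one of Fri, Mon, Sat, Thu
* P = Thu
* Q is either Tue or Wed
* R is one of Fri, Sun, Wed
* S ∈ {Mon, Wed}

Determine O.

Sat

P has just one choice, so P = Thu. Strike Thu from O.
Among the 6 still-open variables, Sat fits only O (and all 6 values in {Fri, Mon, Sat, Sun, Tue, Wed} must be used), so O = Sat.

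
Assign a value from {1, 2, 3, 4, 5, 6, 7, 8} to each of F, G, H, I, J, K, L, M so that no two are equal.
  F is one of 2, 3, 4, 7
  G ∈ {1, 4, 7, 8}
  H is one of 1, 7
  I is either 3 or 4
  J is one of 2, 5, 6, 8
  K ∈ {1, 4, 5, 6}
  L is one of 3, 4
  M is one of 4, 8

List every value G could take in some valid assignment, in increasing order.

I and L share exactly the 2 values {3, 4}; by pigeonhole those values go to them, so strike 3, 4 from F, G, K, M.
M's domain is down to {8}, so M = 8. So G, J can't be 8.
The 2 variables G and H are confined to {1, 7}, which locks those values in; drop them from F, K.
F's domain is down to {2}, so F = 2. Eliminate 2 elsewhere: J.
No further eliminations apply; G can still be any of 1, 7.

1, 7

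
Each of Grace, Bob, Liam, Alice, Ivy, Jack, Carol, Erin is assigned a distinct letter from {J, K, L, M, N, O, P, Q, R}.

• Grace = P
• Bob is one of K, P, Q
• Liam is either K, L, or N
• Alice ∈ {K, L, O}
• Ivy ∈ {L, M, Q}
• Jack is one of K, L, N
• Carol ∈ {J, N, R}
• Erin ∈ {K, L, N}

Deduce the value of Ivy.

Grace must be P (only option left). So Bob can't be P.
Liam, Jack, Erin share exactly the 3 values {K, L, N}; by pigeonhole those values go to them, so strike K, L, N from Bob, Alice, Ivy, Carol.
Bob must be Q (only option left). Eliminate Q elsewhere: Ivy.
So Ivy = M.

M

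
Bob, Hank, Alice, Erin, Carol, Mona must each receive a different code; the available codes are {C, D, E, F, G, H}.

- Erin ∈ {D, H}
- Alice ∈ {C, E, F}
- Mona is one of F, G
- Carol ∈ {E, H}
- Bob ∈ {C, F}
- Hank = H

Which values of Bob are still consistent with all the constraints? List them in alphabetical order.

C, F

Hank must be H (only option left). Strike H from Erin, Carol.
Erin must be D (only option left).
Carol has just one choice, so Carol = E. Remove E from Alice.
The 3 still-open variables draw from only 3 values {C, F, G}, so each is used; only Mona can be G, hence Mona = G.
No further eliminations apply; Bob can still be any of C, F.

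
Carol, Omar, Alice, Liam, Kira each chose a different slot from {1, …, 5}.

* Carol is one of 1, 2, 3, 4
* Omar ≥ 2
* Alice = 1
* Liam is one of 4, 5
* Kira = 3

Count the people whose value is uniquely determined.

Alice must be 1 (only option left). So Carol can't be 1.
Kira has just one choice, so Kira = 3. Eliminate 3 elsewhere: Carol, Omar.
Determined: Alice=1, Kira=3. The other people each still have more than one consistent value. That makes 2.

2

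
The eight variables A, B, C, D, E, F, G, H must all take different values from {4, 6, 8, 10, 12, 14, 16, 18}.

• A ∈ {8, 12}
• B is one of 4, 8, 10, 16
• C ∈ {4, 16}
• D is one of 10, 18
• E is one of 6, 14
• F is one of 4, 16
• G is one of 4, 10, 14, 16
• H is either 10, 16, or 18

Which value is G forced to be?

14

The 8 variables together cover exactly {4, 6, 8, 10, 12, 14, 16, 18} — 8 values for 8 variables — and 6 appears only in E's list, so E = 6.
The 7 still-open variables together cover exactly {4, 8, 10, 12, 14, 16, 18} — 7 values for 7 variables — and 12 appears only in A's list, so A = 12.
The 6 still-open variables together cover exactly {4, 8, 10, 14, 16, 18} — 6 values for 6 variables — and 8 appears only in B's list, so B = 8.
The 5 still-open variables draw from only 5 values {4, 10, 14, 16, 18}, so each is used; only G can be 14, hence G = 14.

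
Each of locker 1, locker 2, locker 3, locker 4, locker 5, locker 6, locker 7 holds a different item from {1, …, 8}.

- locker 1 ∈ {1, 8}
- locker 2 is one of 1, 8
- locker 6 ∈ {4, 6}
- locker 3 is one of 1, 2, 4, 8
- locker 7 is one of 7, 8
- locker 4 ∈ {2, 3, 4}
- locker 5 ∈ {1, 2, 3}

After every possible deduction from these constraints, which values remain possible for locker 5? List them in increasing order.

2, 3

The 7 variables together cover exactly {1, 2, 3, 4, 6, 7, 8} — 7 values for 7 variables — and 6 appears only in locker 6's list, so locker 6 = 6.
The 6 still-open variables together cover exactly {1, 2, 3, 4, 7, 8} — 6 values for 6 variables — and 7 appears only in locker 7's list, so locker 7 = 7.
locker 1 and locker 2 between them cover only {1, 8} — a naked pair. Remove those values from locker 3, locker 5.
No further eliminations apply; locker 5 can still be any of 2, 3.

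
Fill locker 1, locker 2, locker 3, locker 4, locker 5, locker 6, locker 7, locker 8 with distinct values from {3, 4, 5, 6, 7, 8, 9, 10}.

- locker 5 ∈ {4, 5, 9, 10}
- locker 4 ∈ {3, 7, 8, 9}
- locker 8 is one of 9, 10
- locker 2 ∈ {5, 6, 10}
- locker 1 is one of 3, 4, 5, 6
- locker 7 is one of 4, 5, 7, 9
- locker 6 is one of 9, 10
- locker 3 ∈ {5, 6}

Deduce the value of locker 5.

4

Among the 8 variables, 8 fits only locker 4 (and all 8 values in {3, 4, 5, 6, 7, 8, 9, 10} must be used), so locker 4 = 8.
Among the 7 still-open variables, 3 fits only locker 1 (and all 7 values in {3, 4, 5, 6, 7, 9, 10} must be used), so locker 1 = 3.
The 6 still-open variables draw from only 6 values {4, 5, 6, 7, 9, 10}, so each is used; only locker 7 can be 7, hence locker 7 = 7.
The 5 still-open variables together cover exactly {4, 5, 6, 9, 10} — 5 values for 5 variables — and 4 appears only in locker 5's list, so locker 5 = 4.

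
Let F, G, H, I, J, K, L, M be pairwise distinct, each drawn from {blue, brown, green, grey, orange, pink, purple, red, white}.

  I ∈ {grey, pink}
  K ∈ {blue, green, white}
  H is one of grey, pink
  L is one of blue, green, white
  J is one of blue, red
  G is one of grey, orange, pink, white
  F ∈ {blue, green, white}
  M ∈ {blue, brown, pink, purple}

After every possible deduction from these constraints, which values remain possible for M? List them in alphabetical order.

brown, purple

H and I between them cover only {grey, pink} — a naked pair. Remove those values from G, M.
F, K, L share exactly the 3 values {blue, green, white}; by pigeonhole those values go to them, so strike blue, green, white from G, J, M.
G must be orange (only option left).
That leaves J = red.
No further eliminations apply; M can still be any of brown, purple.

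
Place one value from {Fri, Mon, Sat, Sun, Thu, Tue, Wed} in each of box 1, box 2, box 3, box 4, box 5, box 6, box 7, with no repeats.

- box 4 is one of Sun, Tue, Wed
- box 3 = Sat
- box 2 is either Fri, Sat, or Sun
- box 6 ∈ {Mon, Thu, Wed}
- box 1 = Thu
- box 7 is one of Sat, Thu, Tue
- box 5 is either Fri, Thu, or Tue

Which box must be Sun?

box 2

box 1 must be Thu (only option left). Remove Thu from box 5, box 6, box 7.
box 3 must be Sat (only option left). Remove Sat from box 2, box 7.
That leaves box 7 = Tue. Eliminate Tue elsewhere: box 4, box 5.
box 5 must be Fri (only option left). So box 2 can't be Fri.
So Sun goes to box 2.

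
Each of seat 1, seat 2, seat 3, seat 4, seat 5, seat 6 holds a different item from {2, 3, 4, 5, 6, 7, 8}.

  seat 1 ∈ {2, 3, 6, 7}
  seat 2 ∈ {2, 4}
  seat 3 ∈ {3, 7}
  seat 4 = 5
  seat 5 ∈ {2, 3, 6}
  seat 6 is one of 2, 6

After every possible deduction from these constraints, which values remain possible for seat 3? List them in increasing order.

seat 4's domain is down to {5}, so seat 4 = 5.
Among the 5 still-open variables, 4 fits only seat 2 (and all 5 values in {2, 3, 4, 6, 7} must be used), so seat 2 = 4.
No further eliminations apply; seat 3 can still be any of 3, 7.

3, 7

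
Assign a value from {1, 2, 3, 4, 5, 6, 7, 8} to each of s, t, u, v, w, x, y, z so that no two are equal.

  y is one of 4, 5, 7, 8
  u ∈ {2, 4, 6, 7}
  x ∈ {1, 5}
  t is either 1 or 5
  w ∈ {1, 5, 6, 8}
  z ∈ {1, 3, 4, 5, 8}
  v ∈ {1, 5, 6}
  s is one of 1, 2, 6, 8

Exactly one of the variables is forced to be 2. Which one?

The 8 variables together cover exactly {1, 2, 3, 4, 5, 6, 7, 8} — 8 values for 8 variables — and 3 appears only in z's list, so z = 3.
The 2 variables t and x are confined to {1, 5}, which locks those values in; drop them from s, v, w, y.
v's domain is down to {6}, so v = 6. Strike 6 from s, u, w.
That leaves w = 8. Eliminate 8 elsewhere: s, y.
So 2 goes to s.

s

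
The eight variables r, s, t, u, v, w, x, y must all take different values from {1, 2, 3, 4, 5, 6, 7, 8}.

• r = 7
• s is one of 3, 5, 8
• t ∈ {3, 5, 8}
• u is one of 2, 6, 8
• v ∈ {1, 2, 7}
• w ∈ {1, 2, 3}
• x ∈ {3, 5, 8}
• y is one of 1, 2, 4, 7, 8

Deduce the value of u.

6

r must be 7 (only option left). So v, y can't be 7.
Among the 7 still-open variables, 4 fits only y (and all 7 values in {1, 2, 3, 4, 5, 6, 8} must be used), so y = 4.
The 6 still-open variables together cover exactly {1, 2, 3, 5, 6, 8} — 6 values for 6 variables — and 6 appears only in u's list, so u = 6.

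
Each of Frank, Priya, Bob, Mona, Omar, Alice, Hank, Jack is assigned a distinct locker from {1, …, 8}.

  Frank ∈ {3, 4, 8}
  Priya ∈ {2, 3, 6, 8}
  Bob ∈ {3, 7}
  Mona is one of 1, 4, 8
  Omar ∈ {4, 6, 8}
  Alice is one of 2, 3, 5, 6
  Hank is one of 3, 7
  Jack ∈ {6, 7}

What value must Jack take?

The 8 variables draw from only 8 values {1, 2, 3, 4, 5, 6, 7, 8}, so each is used; only Mona can be 1, hence Mona = 1.
Among the 7 still-open variables, 5 fits only Alice (and all 7 values in {2, 3, 4, 5, 6, 7, 8} must be used), so Alice = 5.
The 6 still-open variables together cover exactly {2, 3, 4, 6, 7, 8} — 6 values for 6 variables — and 2 appears only in Priya's list, so Priya = 2.
The 2 variables Bob and Hank are confined to {3, 7}, which locks those values in; drop them from Frank, Jack.
So Jack = 6.

6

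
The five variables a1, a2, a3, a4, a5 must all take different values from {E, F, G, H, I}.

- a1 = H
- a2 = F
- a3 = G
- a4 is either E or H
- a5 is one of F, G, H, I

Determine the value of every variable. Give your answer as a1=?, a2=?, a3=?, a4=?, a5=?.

a1=H, a2=F, a3=G, a4=E, a5=I

a1 has just one choice, so a1 = H. Remove H from a4, a5.
a2's domain is down to {F}, so a2 = F. So a5 can't be F.
a3 has just one choice, so a3 = G. So a5 can't be G.
a4's domain is down to {E}, so a4 = E.
That leaves a5 = I.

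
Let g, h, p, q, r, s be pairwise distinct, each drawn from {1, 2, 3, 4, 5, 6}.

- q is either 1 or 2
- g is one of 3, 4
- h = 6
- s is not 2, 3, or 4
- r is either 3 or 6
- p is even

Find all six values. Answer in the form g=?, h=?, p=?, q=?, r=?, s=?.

g=4, h=6, p=2, q=1, r=3, s=5

h has just one choice, so h = 6. So p, r, s can't be 6.
That leaves r = 3. Eliminate 3 elsewhere: g.
g must be 4 (only option left). Strike 4 from p.
p has just one choice, so p = 2. Remove 2 from q.
q's domain is down to {1}, so q = 1. Strike 1 from s.
s must be 5 (only option left).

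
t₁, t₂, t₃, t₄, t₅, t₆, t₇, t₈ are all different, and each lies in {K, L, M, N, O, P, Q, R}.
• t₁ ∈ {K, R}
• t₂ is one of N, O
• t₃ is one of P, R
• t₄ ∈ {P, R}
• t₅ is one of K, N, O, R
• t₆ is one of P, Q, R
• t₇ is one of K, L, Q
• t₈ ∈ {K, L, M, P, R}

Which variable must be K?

t₁

Among the 8 variables, M fits only t₈ (and all 8 values in {K, L, M, N, O, P, Q, R} must be used), so t₈ = M.
Among the 7 still-open variables, L fits only t₇ (and all 7 values in {K, L, N, O, P, Q, R} must be used), so t₇ = L.
The 6 still-open variables draw from only 6 values {K, N, O, P, Q, R}, so each is used; only t₆ can be Q, hence t₆ = Q.
t₃ and t₄ share exactly the 2 values {P, R}; by pigeonhole those values go to them, so strike P, R from t₁, t₅.
So K goes to t₁.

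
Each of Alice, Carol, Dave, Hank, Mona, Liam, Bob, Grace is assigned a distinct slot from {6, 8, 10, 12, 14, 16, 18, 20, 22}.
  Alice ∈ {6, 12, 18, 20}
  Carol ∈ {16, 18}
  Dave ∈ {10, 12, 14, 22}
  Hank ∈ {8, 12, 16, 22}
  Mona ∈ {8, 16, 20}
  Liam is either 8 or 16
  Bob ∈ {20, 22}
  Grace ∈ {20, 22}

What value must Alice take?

6

The 2 variables Bob and Grace are confined to {20, 22}, which locks those values in; drop them from Alice, Dave, Hank, Mona.
Mona and Liam between them cover only {8, 16} — a naked pair. Remove those values from Carol, Hank.
Carol has just one choice, so Carol = 18. Strike 18 from Alice.
Hank has just one choice, so Hank = 12. So Alice, Dave can't be 12.
So Alice = 6.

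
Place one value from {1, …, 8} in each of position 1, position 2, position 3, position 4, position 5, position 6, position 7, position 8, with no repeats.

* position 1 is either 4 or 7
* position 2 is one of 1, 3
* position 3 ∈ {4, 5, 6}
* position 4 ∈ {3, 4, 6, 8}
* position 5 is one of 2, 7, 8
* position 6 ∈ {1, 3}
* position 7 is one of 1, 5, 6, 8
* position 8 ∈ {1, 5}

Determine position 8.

5

Among the 8 variables, 2 fits only position 5 (and all 8 values in {1, 2, 3, 4, 5, 6, 7, 8} must be used), so position 5 = 2.
The 7 still-open variables together cover exactly {1, 3, 4, 5, 6, 7, 8} — 7 values for 7 variables — and 7 appears only in position 1's list, so position 1 = 7.
position 2 and position 6 between them cover only {1, 3} — a naked pair. Remove those values from position 4, position 7, position 8.
So position 8 = 5.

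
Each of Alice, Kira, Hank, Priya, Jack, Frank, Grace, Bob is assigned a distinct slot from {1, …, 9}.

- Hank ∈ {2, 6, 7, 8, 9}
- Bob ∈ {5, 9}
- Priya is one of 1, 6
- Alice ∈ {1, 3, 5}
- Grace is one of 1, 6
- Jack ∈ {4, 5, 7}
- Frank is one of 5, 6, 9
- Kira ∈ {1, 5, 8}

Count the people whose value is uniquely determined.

Priya and Grace between them cover only {1, 6} — a naked pair. Remove those values from Alice, Kira, Hank, Frank.
Frank and Bob between them cover only {5, 9} — a naked pair. Remove those values from Alice, Kira, Hank, Jack.
Alice must be 3 (only option left).
Kira's domain is down to {8}, so Kira = 8. Strike 8 from Hank.
Determined: Alice=3, Kira=8. The other people each still have more than one consistent value. That makes 2.

2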